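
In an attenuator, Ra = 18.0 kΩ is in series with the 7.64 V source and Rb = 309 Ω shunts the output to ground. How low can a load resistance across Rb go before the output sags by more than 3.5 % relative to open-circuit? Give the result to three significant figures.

R_L(min) ≈ 8.38 kΩ

Output resistance R_th = Ra‖Rb = (18000 × 309)/18310 = 303.8 Ω.
The fractional drop is R_th/(R_th + R_L); requiring this ≤ 0.0350 gives R_L ≥ R_th(1/0.0350 − 1) = 303.8 × 27.57 = 8.38 kΩ.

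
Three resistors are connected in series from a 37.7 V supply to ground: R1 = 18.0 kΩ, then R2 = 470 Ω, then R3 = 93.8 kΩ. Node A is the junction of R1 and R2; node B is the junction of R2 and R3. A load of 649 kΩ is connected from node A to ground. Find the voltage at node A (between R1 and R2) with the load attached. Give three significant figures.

V ≈ 30.9 V

Below node A the series string R2+R3 = 94270 Ω sits in parallel with the 649000 Ω load: 82310 Ω.
V_A = 37.7 × 82310/(18000 + 82310) = 30.9 V.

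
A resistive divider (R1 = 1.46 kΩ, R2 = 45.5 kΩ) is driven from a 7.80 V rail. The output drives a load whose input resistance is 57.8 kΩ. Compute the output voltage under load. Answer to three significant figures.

V_out ≈ 7.38 V

The load sits in parallel with R2: R2‖R_L = (45.5 × 57.8) / (45.5 + 57.8) = 25.46 kΩ.
V_out = 7.80 × 25.46 / (1.46 + 25.46) = 7.80 × 25.46/26.92 = 7.38 V.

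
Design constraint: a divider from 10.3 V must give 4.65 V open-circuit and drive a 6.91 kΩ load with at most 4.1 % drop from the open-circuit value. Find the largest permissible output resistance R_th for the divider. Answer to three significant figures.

Loading drop = R_th/(R_th + R_L) ≤ 0.0410, so R_th ≤ R_L · ε/(1−ε) = 6.91 kΩ × 0.0410/0.9590 = 295 Ω.

R_th ≤ 295 Ω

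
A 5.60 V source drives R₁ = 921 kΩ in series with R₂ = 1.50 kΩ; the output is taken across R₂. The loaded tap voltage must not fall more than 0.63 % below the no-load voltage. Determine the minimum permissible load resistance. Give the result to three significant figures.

R_L(min) ≈ 236 kΩ

Output resistance R_th = R₁‖R₂ = (921 × 1.50)/922.5 = 1.498 kΩ.
The fractional drop is R_th/(R_th + R_L); requiring this ≤ 0.00630 gives R_L ≥ R_th(1/0.00630 − 1) = 1.498 × 157.7 = 236 kΩ.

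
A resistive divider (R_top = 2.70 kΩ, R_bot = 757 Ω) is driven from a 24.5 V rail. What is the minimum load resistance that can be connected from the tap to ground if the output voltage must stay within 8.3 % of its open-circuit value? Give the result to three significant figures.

R_L(min) ≈ 6.53 kΩ

Output resistance R_th = R_top‖R_bot = (2700 × 757)/3457 = 591.2 Ω.
The fractional drop is R_th/(R_th + R_L); requiring this ≤ 0.0830 gives R_L ≥ R_th(1/0.0830 − 1) = 591.2 × 11.05 = 6.53 kΩ.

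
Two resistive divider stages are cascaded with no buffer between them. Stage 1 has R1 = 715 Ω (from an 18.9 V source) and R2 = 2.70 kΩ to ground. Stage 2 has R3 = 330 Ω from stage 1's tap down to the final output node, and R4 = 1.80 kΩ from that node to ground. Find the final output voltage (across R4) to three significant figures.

Stage 2 presents R3+R4 = 2130 Ω as a load on stage 1's tap.
Stage 1's lower leg becomes R2‖(R3+R4) = 1191 Ω, so V_mid = 18.9 × 1191/1906 = 11.81 V.
Stage 2 is itself unloaded: V_out = V_mid × R4/(R3+R4) = 11.81 × 1800/2130 = 9.98 V.

V_out ≈ 9.98 V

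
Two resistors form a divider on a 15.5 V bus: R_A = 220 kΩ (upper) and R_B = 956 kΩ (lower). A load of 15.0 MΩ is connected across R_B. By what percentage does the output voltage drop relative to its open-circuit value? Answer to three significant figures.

The divider's output (Thévenin) resistance is R_A‖R_B = 178.8 kΩ.
Fractional drop under load = R_th/(R_th + R_L) = 178.8 / (178.8 + 15000) = 0.01178.
So the output falls by 1.18 %.

1.18 %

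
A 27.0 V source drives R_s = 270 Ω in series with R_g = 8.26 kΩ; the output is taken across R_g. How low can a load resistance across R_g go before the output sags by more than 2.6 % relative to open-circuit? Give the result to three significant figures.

Output resistance R_th = R_s‖R_g = (270 × 8260)/8530 = 261.5 Ω.
The fractional drop is R_th/(R_th + R_L); requiring this ≤ 0.0260 gives R_L ≥ R_th(1/0.0260 − 1) = 261.5 × 37.46 = 9.79 kΩ.

R_L(min) ≈ 9.79 kΩ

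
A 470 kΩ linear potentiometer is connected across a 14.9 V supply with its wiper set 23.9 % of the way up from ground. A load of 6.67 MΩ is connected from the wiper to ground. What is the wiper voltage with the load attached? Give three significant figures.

The wiper splits the pot into (1−α)R = 357.7 kΩ above and αR = 112.3 kΩ below.
Lower section ‖ load = 110.5 kΩ.
V_wiper = 14.9 × 110.5/(357.7 + 110.5) = 3.52 V.

V ≈ 3.52 V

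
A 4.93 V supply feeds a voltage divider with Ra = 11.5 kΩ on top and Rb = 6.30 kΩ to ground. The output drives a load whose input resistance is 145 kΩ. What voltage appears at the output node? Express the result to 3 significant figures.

V_out ≈ 1.70 V

The load sits in parallel with Rb: Rb‖R_L = (6.30 × 145) / (6.30 + 145) = 6.038 kΩ.
V_out = 4.93 × 6.038 / (11.5 + 6.038) = 4.93 × 6.038/17.54 = 1.70 V.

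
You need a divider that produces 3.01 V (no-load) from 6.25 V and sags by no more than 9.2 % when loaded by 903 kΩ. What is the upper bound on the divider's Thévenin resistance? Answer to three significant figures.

R_th ≤ 91.5 kΩ

Loading drop = R_th/(R_th + R_L) ≤ 0.0920, so R_th ≤ R_L · ε/(1−ε) = 903 kΩ × 0.0920/0.9080 = 91.5 kΩ.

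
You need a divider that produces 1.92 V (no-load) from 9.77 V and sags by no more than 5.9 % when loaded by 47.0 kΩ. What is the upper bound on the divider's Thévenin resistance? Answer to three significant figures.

Loading drop = R_th/(R_th + R_L) ≤ 0.0590, so R_th ≤ R_L · ε/(1−ε) = 47.0 kΩ × 0.0590/0.9410 = 2.95 kΩ.
(Any R1, R2 with R2/(R1+R2) = 0.197 and R1‖R2 ≤ 2.95 kΩ will meet the spec.)

R_th ≤ 2.95 kΩ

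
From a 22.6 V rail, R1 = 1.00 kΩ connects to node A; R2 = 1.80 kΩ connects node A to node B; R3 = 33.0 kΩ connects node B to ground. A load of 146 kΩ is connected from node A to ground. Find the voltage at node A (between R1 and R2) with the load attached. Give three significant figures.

Below node A the series string R2+R3 = 34.80 kΩ sits in parallel with the 146 kΩ load: 28.10 kΩ.
V_A = 22.6 × 28.10/(1.00 + 28.10) = 21.8 V.

V ≈ 21.8 V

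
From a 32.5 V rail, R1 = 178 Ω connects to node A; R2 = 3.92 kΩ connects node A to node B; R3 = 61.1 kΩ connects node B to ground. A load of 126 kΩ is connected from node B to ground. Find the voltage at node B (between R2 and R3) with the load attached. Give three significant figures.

At node B, R3 is in parallel with the load: R3‖R_L = 41150 Ω.
Below node A the resistance is R2 + (R3‖R_L) = 45070 Ω, so V_A = 32.5 × 45070/45240 = 32.37 V.
Then V_B = V_A × (R3‖R_L)/(R2 + R3‖R_L) = 32.37 × 41150/45070 = 29.6 V.

V ≈ 29.6 V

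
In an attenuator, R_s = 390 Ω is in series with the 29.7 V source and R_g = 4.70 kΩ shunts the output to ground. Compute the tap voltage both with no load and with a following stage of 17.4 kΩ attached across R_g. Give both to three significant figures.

Unloaded: 27.4 V; loaded: 26.9 V

Open-circuit: V = 29.7 × 4700/(390 + 4700) = 27.4 V.
With the load, R_g becomes R_g‖R_L = 3700 Ω, so V = 29.7 × 3700/4090 = 26.9 V.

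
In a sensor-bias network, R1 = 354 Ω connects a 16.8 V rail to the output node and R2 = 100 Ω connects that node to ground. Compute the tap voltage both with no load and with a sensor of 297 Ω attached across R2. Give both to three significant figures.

Unloaded: 3.70 V; loaded: 2.93 V

Open-circuit: V = 16.8 × 100/(354 + 100) = 3.70 V.
With the load, R2 becomes R2‖R_L = 74.81 Ω, so V = 16.8 × 74.81/428.8 = 2.93 V.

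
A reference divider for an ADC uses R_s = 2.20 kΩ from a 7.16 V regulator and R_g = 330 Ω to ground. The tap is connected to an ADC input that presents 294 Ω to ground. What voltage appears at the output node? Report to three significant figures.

V_out ≈ 0.473 V

The load sits in parallel with R_g: R_g‖R_L = (330 × 294) / (330 + 294) = 155.5 Ω.
V_out = 7.16 × 155.5 / (2200 + 155.5) = 7.16 × 155.5/2355 = 0.473 V.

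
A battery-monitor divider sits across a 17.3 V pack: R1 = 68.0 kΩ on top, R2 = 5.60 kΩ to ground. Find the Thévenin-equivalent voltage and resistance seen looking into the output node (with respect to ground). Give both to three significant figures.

V_th = 1.32 V, R_th = 5.17 kΩ

V_th is the open-circuit tap voltage: 17.3 × 5.60/(68.0 + 5.60) = 1.32 V.
With the supply zeroed, R1 and R2 appear in parallel from the tap: R_th = R1‖R2 = (68.0 × 5.60)/73.60 = 5.17 kΩ.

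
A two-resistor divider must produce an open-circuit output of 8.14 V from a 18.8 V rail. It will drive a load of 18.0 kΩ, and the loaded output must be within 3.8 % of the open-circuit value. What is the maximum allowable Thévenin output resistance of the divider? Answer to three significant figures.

R_th ≤ 711 Ω

Loading drop = R_th/(R_th + R_L) ≤ 0.0380, so R_th ≤ R_L · ε/(1−ε) = 18.0 kΩ × 0.0380/0.9620 = 711 Ω.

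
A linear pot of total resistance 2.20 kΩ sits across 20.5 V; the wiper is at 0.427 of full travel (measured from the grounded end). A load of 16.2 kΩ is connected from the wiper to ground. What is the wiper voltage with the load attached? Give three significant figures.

The wiper splits the pot into (1−α)R = 1261 Ω above and αR = 939.4 Ω below.
Lower section ‖ load = 887.9 Ω.
V_wiper = 20.5 × 887.9/(1261 + 887.9) = 8.47 V.

V ≈ 8.47 V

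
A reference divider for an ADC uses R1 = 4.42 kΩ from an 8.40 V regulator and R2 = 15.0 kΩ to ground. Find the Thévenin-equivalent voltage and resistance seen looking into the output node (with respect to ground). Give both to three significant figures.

V_th is the open-circuit tap voltage: 8.40 × 15.0/(4.42 + 15.0) = 6.49 V.
With the supply zeroed, R1 and R2 appear in parallel from the tap: R_th = R1‖R2 = (4.42 × 15.0)/19.42 = 3.41 kΩ.

V_th = 6.49 V, R_th = 3.41 kΩ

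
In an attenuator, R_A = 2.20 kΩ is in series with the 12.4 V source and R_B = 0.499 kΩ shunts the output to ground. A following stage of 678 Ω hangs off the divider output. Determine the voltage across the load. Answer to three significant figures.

V_out ≈ 1.43 V

The load sits in parallel with R_B: R_B‖R_L = (499 × 678) / (499 + 678) = 287.4 Ω.
V_out = 12.4 × 287.4 / (2200 + 287.4) = 12.4 × 287.4/2487 = 1.43 V.
(Unloaded it would have been 2.29 V.)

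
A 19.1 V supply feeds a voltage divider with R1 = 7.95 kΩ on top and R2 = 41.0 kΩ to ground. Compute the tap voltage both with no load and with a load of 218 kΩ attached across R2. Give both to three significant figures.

Unloaded: 16.0 V; loaded: 15.5 V

Open-circuit: V = 19.1 × 41.0/(7.95 + 41.0) = 16.0 V.
With the load, R2 becomes R2‖R_L = 34.51 kΩ, so V = 19.1 × 34.51/42.46 = 15.5 V.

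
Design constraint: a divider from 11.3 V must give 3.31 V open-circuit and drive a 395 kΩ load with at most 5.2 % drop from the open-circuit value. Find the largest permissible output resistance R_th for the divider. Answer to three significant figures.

Loading drop = R_th/(R_th + R_L) ≤ 0.0520, so R_th ≤ R_L · ε/(1−ε) = 395 kΩ × 0.0520/0.9480 = 21.7 kΩ.
(Any R1, R2 with R2/(R1+R2) = 0.293 and R1‖R2 ≤ 21.7 kΩ will meet the spec.)

R_th ≤ 21.7 kΩ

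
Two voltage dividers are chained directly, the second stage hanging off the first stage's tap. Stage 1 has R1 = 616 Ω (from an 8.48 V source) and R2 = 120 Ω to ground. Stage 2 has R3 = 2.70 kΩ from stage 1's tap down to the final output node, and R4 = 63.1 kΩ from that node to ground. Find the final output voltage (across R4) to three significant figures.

V_out ≈ 1.32 V

Stage 2 presents R3+R4 = 65800 Ω as a load on stage 1's tap.
Stage 1's lower leg becomes R2‖(R3+R4) = 119.8 Ω, so V_mid = 8.48 × 119.8/735.8 = 1.381 V.
Stage 2 is itself unloaded: V_out = V_mid × R4/(R3+R4) = 1.381 × 63100/65800 = 1.32 V.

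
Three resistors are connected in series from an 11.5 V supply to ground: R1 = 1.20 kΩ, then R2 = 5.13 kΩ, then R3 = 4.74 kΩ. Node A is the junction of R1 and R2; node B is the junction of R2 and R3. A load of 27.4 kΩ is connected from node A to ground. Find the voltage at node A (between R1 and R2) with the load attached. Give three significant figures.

V ≈ 9.87 V

Below node A the series string R2+R3 = 9.870 kΩ sits in parallel with the 27.4 kΩ load: 7.256 kΩ.
V_A = 11.5 × 7.256/(1.20 + 7.256) = 9.87 V.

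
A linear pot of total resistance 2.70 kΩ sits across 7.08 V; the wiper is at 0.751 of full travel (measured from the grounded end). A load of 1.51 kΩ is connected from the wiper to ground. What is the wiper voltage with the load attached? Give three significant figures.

V ≈ 3.98 V

The wiper splits the pot into (1−α)R = 672.3 Ω above and αR = 2028 Ω below.
Lower section ‖ load = 865.5 Ω.
V_wiper = 7.08 × 865.5/(672.3 + 865.5) = 3.98 V.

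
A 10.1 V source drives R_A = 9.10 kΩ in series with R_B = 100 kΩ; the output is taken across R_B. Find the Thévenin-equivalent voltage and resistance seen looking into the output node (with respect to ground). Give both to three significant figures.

V_th = 9.26 V, R_th = 8.34 kΩ

V_th is the open-circuit tap voltage: 10.1 × 100/(9.10 + 100) = 9.26 V.
With the supply zeroed, R_A and R_B appear in parallel from the tap: R_th = R_A‖R_B = (9.10 × 100)/109.1 = 8.34 kΩ.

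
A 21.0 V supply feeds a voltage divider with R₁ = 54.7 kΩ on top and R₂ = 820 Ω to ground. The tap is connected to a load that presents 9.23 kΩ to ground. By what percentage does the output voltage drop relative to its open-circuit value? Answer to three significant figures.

8.05 %

The divider's output (Thévenin) resistance is R₁‖R₂ = 807.9 Ω.
Fractional drop under load = R_th/(R_th + R_L) = 807.9 / (807.9 + 9230) = 0.08048.
So the output falls by 8.05 %.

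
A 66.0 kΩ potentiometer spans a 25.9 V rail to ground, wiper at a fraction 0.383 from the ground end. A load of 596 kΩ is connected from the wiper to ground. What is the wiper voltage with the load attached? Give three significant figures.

V ≈ 9.67 V

The wiper splits the pot into (1−α)R = 40.72 kΩ above and αR = 25.28 kΩ below.
Lower section ‖ load = 24.25 kΩ.
V_wiper = 25.9 × 24.25/(40.72 + 24.25) = 9.67 V.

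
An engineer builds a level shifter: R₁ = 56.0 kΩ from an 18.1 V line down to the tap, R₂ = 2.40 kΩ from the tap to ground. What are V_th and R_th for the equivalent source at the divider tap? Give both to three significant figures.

V_th is the open-circuit tap voltage: 18.1 × 2.40/(56.0 + 2.40) = 0.744 V.
With the supply zeroed, R₁ and R₂ appear in parallel from the tap: R_th = R₁‖R₂ = (56.0 × 2.40)/58.40 = 2.30 kΩ.

V_th = 0.744 V, R_th = 2.30 kΩ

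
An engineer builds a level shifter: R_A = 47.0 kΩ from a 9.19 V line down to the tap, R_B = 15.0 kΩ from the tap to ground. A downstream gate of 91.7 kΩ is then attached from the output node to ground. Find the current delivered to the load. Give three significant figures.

I_L ≈ 0.0216 mA

R_B‖R_L = 12.89 kΩ; V_out = 9.19 × 12.89/59.89 = 1.978 V.
I_L = V_out / R_L = 1.978 / 91.7 kΩ = 0.0216 mA.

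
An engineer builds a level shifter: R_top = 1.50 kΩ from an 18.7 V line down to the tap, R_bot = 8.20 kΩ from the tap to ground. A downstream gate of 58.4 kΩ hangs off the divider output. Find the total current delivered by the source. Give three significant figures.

R_bot‖R_L = 7.190 kΩ, so the source sees R_top + R_bot‖R_L = 8.690 kΩ.
I = 18.7 V / 8.690 kΩ = 2.15 mA.

I ≈ 2.15 mA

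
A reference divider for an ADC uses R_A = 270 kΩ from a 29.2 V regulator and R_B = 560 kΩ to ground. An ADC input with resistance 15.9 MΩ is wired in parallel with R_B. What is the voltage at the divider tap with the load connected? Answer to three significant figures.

V_out ≈ 19.5 V

The load sits in parallel with R_B: R_B‖R_L = (560 × 15900) / (560 + 15900) = 540.9 kΩ.
V_out = 29.2 × 540.9 / (270 + 540.9) = 29.2 × 540.9/810.9 = 19.5 V.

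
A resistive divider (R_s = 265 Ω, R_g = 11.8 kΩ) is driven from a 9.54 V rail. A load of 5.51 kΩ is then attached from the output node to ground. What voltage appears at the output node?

V_out ≈ 8.91 V

The load sits in parallel with R_g: R_g‖R_L = (11800 × 5510) / (11800 + 5510) = 3756 Ω.
V_out = 9.54 × 3756 / (265 + 3756) = 9.54 × 3756/4021 = 8.91 V.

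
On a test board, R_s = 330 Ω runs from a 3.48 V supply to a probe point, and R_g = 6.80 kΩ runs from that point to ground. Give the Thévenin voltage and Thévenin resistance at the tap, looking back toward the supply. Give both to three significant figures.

V_th = 3.32 V, R_th = 315 Ω

V_th is the open-circuit tap voltage: 3.48 × 6800/(330 + 6800) = 3.32 V.
With the supply zeroed, R_s and R_g appear in parallel from the tap: R_th = R_s‖R_g = (330 × 6800)/7130 = 315 Ω.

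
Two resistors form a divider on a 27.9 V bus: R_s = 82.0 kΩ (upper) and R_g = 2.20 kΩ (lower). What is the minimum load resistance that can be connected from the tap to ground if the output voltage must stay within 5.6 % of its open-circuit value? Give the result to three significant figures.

Output resistance R_th = R_s‖R_g = (82.0 × 2.20)/84.20 = 2.143 kΩ.
The fractional drop is R_th/(R_th + R_L); requiring this ≤ 0.0560 gives R_L ≥ R_th(1/0.0560 − 1) = 2.143 × 16.86 = 36.1 kΩ.

R_L(min) ≈ 36.1 kΩ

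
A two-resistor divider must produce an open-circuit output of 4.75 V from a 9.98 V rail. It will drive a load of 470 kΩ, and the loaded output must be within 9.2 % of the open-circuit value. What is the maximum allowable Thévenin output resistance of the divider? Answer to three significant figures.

R_th ≤ 47.6 kΩ

Loading drop = R_th/(R_th + R_L) ≤ 0.0920, so R_th ≤ R_L · ε/(1−ε) = 470 kΩ × 0.0920/0.9080 = 47.6 kΩ.
(Any R1, R2 with R2/(R1+R2) = 0.476 and R1‖R2 ≤ 47.6 kΩ will meet the spec.)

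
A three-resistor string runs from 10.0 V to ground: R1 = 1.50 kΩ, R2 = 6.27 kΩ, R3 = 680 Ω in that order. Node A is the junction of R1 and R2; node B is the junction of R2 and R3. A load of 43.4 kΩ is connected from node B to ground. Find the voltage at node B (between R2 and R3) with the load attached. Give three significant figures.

V ≈ 0.793 V

At node B, R3 is in parallel with the load: R3‖R_L = 669.5 Ω.
Below node A the resistance is R2 + (R3‖R_L) = 6940 Ω, so V_A = 10.0 × 6940/8440 = 8.223 V.
Then V_B = V_A × (R3‖R_L)/(R2 + R3‖R_L) = 8.223 × 669.5/6940 = 0.793 V.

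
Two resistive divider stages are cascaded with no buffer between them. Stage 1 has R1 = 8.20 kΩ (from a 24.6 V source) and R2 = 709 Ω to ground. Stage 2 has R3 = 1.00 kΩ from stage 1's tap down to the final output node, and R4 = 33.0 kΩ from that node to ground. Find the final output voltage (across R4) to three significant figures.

Stage 2 presents R3+R4 = 34000 Ω as a load on stage 1's tap.
Stage 1's lower leg becomes R2‖(R3+R4) = 694.5 Ω, so V_mid = 24.6 × 694.5/8895 = 1.921 V.
Stage 2 is itself unloaded: V_out = V_mid × R4/(R3+R4) = 1.921 × 33000/34000 = 1.86 V.

V_out ≈ 1.86 V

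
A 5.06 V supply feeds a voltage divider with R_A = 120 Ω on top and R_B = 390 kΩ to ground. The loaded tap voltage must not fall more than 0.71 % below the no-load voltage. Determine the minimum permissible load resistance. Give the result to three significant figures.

Output resistance R_th = R_A‖R_B = (120 × 390000)/390100 = 120.0 Ω.
The fractional drop is R_th/(R_th + R_L); requiring this ≤ 0.00710 gives R_L ≥ R_th(1/0.00710 − 1) = 120.0 × 139.8 = 16.8 kΩ.

R_L(min) ≈ 16.8 kΩ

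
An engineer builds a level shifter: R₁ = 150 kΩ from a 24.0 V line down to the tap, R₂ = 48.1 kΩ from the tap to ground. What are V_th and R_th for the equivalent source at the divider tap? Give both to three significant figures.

V_th is the open-circuit tap voltage: 24.0 × 48.1/(150 + 48.1) = 5.83 V.
With the supply zeroed, R₁ and R₂ appear in parallel from the tap: R_th = R₁‖R₂ = (150 × 48.1)/198.1 = 36.4 kΩ.

V_th = 5.83 V, R_th = 36.4 kΩ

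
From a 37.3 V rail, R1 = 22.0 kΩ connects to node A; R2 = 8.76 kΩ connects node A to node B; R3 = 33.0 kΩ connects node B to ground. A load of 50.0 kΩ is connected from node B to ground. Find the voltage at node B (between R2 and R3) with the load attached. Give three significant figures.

At node B, R3 is in parallel with the load: R3‖R_L = 19.88 kΩ.
Below node A the resistance is R2 + (R3‖R_L) = 28.64 kΩ, so V_A = 37.3 × 28.64/50.64 = 21.10 V.
Then V_B = V_A × (R3‖R_L)/(R2 + R3‖R_L) = 21.10 × 19.88/28.64 = 14.6 V.

V ≈ 14.6 V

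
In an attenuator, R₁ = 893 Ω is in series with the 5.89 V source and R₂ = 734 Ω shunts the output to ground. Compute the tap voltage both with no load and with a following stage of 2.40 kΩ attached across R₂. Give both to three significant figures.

Unloaded: 2.66 V; loaded: 2.28 V

Open-circuit: V = 5.89 × 734/(893 + 734) = 2.66 V.
With the load, R₂ becomes R₂‖R_L = 562.1 Ω, so V = 5.89 × 562.1/1455 = 2.28 V.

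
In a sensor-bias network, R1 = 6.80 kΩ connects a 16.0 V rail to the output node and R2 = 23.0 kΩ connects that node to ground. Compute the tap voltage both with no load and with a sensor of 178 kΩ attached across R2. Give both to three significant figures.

Unloaded: 12.3 V; loaded: 12.0 V

Open-circuit: V = 16.0 × 23.0/(6.80 + 23.0) = 12.3 V.
With the load, R2 becomes R2‖R_L = 20.37 kΩ, so V = 16.0 × 20.37/27.17 = 12.0 V.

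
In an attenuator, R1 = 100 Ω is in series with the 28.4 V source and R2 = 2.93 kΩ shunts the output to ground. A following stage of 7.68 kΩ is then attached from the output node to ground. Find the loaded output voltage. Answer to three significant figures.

The load sits in parallel with R2: R2‖R_L = (2930 × 7680) / (2930 + 7680) = 2121 Ω.
V_out = 28.4 × 2121 / (100 + 2121) = 28.4 × 2121/2221 = 27.1 V.
(Unloaded it would have been 27.5 V.)

V_out ≈ 27.1 V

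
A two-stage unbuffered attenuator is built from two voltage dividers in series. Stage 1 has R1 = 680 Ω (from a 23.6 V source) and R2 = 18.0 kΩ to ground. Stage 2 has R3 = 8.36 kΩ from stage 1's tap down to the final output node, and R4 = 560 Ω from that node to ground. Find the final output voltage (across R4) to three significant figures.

V_out ≈ 1.33 V

Stage 2 presents R3+R4 = 8920 Ω as a load on stage 1's tap.
Stage 1's lower leg becomes R2‖(R3+R4) = 5964 Ω, so V_mid = 23.6 × 5964/6644 = 21.18 V.
Stage 2 is itself unloaded: V_out = V_mid × R4/(R3+R4) = 21.18 × 560/8920 = 1.33 V.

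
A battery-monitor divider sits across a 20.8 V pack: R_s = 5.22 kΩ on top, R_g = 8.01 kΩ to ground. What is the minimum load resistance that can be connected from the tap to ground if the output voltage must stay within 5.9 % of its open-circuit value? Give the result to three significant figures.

R_L(min) ≈ 50.4 kΩ

Output resistance R_th = R_s‖R_g = (5.22 × 8.01)/13.23 = 3.160 kΩ.
The fractional drop is R_th/(R_th + R_L); requiring this ≤ 0.0590 gives R_L ≥ R_th(1/0.0590 − 1) = 3.160 × 15.95 = 50.4 kΩ.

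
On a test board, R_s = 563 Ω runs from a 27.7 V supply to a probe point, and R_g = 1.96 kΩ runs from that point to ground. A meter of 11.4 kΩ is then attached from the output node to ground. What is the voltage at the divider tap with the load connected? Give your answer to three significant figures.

The load sits in parallel with R_g: R_g‖R_L = (1960 × 11400) / (1960 + 11400) = 1672 Ω.
V_out = 27.7 × 1672 / (563 + 1672) = 27.7 × 1672/2235 = 20.7 V.
(Unloaded it would have been 21.5 V.)

V_out ≈ 20.7 V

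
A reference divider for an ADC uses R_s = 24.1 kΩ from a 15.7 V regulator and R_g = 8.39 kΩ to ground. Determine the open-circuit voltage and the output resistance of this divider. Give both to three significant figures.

V_th is the open-circuit tap voltage: 15.7 × 8.39/(24.1 + 8.39) = 4.05 V.
With the supply zeroed, R_s and R_g appear in parallel from the tap: R_th = R_s‖R_g = (24.1 × 8.39)/32.49 = 6.22 kΩ.

V_th = 4.05 V, R_th = 6.22 kΩ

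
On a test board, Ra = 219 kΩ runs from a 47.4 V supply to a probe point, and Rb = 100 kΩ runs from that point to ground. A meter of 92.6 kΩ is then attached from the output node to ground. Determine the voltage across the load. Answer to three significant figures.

The load sits in parallel with Rb: Rb‖R_L = (100 × 92.6) / (100 + 92.6) = 48.08 kΩ.
V_out = 47.4 × 48.08 / (219 + 48.08) = 47.4 × 48.08/267.1 = 8.53 V.
(Unloaded it would have been 14.9 V.)

V_out ≈ 8.53 V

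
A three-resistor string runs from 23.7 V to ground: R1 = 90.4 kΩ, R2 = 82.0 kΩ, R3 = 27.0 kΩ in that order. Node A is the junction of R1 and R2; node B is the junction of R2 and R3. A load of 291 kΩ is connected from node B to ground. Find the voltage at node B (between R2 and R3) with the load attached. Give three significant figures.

At node B, R3 is in parallel with the load: R3‖R_L = 24.71 kΩ.
Below node A the resistance is R2 + (R3‖R_L) = 106.7 kΩ, so V_A = 23.7 × 106.7/197.1 = 12.83 V.
Then V_B = V_A × (R3‖R_L)/(R2 + R3‖R_L) = 12.83 × 24.71/106.7 = 2.97 V.

V ≈ 2.97 V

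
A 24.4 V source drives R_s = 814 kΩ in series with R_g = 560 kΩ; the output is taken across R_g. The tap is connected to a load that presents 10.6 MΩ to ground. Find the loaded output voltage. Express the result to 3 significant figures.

V_out ≈ 9.64 V

The load sits in parallel with R_g: R_g‖R_L = (560 × 10600) / (560 + 10600) = 531.9 kΩ.
V_out = 24.4 × 531.9 / (814 + 531.9) = 24.4 × 531.9/1346 = 9.64 V.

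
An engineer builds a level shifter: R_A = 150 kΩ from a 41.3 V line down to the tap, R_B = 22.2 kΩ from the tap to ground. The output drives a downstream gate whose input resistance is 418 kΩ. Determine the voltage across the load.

V_out ≈ 5.09 V

The load sits in parallel with R_B: R_B‖R_L = (22.2 × 418) / (22.2 + 418) = 21.08 kΩ.
V_out = 41.3 × 21.08 / (150 + 21.08) = 41.3 × 21.08/171.1 = 5.09 V.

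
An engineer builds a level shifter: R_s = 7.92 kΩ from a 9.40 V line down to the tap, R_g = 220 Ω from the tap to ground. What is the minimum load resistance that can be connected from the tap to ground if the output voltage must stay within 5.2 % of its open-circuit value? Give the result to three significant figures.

Output resistance R_th = R_s‖R_g = (7920 × 220)/8140 = 214.1 Ω.
The fractional drop is R_th/(R_th + R_L); requiring this ≤ 0.0520 gives R_L ≥ R_th(1/0.0520 − 1) = 214.1 × 18.23 = 3.90 kΩ.

R_L(min) ≈ 3.90 kΩ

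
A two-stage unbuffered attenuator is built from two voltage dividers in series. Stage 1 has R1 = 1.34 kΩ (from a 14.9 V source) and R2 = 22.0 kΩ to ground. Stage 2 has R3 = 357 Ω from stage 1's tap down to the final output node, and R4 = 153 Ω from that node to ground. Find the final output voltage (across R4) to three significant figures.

V_out ≈ 1.21 V

Stage 2 presents R3+R4 = 510.0 Ω as a load on stage 1's tap.
Stage 1's lower leg becomes R2‖(R3+R4) = 498.4 Ω, so V_mid = 14.9 × 498.4/1838 = 4.040 V.
Stage 2 is itself unloaded: V_out = V_mid × R4/(R3+R4) = 4.040 × 153/510.0 = 1.21 V.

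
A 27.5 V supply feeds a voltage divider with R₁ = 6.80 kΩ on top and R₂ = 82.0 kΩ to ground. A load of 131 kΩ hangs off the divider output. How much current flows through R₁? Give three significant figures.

R₂‖R_L = 50.43 kΩ, so the source sees R₁ + R₂‖R_L = 57.23 kΩ.
I = 27.5 V / 57.23 kΩ = 0.481 mA.

I ≈ 0.481 mA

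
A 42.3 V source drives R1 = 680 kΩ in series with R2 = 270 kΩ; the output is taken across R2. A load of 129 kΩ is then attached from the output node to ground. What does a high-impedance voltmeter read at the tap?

V_out ≈ 4.81 V

The load sits in parallel with R2: R2‖R_L = (270 × 129) / (270 + 129) = 87.29 kΩ.
V_out = 42.3 × 87.29 / (680 + 87.29) = 42.3 × 87.29/767.3 = 4.81 V.
(Unloaded it would have been 12.0 V.)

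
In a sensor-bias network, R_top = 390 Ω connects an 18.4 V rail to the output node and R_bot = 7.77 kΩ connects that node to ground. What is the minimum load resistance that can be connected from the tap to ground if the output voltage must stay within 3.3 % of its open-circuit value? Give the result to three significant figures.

R_L(min) ≈ 10.9 kΩ

Output resistance R_th = R_top‖R_bot = (390 × 7770)/8160 = 371.4 Ω.
The fractional drop is R_th/(R_th + R_L); requiring this ≤ 0.0330 gives R_L ≥ R_th(1/0.0330 − 1) = 371.4 × 29.30 = 10.9 kΩ.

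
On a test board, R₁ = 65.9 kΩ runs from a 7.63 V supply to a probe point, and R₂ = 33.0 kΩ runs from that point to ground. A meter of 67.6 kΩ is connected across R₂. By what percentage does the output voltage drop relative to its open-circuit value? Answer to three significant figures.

24.5 %

The divider's output (Thévenin) resistance is R₁‖R₂ = 21.99 kΩ.
Fractional drop under load = R_th/(R_th + R_L) = 21.99 / (21.99 + 67.6) = 0.2454.
So the output falls by 24.5 %.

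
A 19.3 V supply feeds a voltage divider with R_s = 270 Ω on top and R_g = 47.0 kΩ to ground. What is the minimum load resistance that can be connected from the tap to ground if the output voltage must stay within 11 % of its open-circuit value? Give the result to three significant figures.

Output resistance R_th = R_s‖R_g = (270 × 47000)/47270 = 268.5 Ω.
The fractional drop is R_th/(R_th + R_L); requiring this ≤ 0.110 gives R_L ≥ R_th(1/0.110 − 1) = 268.5 × 8.091 = 2.17 kΩ.

R_L(min) ≈ 2.17 kΩ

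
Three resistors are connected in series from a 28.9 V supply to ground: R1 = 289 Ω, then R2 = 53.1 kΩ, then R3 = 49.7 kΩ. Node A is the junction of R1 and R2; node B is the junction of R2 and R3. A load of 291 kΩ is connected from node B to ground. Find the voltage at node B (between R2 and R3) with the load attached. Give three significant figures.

V ≈ 12.8 V

At node B, R3 is in parallel with the load: R3‖R_L = 42450 Ω.
Below node A the resistance is R2 + (R3‖R_L) = 95550 Ω, so V_A = 28.9 × 95550/95840 = 28.81 V.
Then V_B = V_A × (R3‖R_L)/(R2 + R3‖R_L) = 28.81 × 42450/95550 = 12.8 V.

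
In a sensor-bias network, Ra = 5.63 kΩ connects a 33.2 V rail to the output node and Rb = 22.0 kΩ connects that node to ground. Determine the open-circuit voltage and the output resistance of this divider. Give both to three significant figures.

V_th = 26.4 V, R_th = 4.48 kΩ

V_th is the open-circuit tap voltage: 33.2 × 22.0/(5.63 + 22.0) = 26.4 V.
With the supply zeroed, Ra and Rb appear in parallel from the tap: R_th = Ra‖Rb = (5.63 × 22.0)/27.63 = 4.48 kΩ.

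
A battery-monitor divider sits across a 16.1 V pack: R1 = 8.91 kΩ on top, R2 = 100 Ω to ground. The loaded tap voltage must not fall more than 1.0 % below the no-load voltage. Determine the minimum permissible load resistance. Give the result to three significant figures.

Output resistance R_th = R1‖R2 = (8910 × 100)/9010 = 98.89 Ω.
The fractional drop is R_th/(R_th + R_L); requiring this ≤ 0.0100 gives R_L ≥ R_th(1/0.0100 − 1) = 98.89 × 99.00 = 9.79 kΩ.

R_L(min) ≈ 9.79 kΩ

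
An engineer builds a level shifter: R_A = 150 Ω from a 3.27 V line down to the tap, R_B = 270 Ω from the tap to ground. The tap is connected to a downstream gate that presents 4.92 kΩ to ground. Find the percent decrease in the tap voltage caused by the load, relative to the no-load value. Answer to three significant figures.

1.92 %

The divider's output (Thévenin) resistance is R_A‖R_B = 96.43 Ω.
Fractional drop under load = R_th/(R_th + R_L) = 96.43 / (96.43 + 4920) = 0.01922.
So the output falls by 1.92 %.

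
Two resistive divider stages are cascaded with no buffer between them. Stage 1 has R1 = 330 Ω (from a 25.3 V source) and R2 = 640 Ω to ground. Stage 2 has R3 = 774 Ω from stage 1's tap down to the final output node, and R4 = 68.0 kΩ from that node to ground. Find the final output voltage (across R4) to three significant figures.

Stage 2 presents R3+R4 = 68770 Ω as a load on stage 1's tap.
Stage 1's lower leg becomes R2‖(R3+R4) = 634.1 Ω, so V_mid = 25.3 × 634.1/964.1 = 16.64 V.
Stage 2 is itself unloaded: V_out = V_mid × R4/(R3+R4) = 16.64 × 68000/68770 = 16.5 V.

V_out ≈ 16.5 V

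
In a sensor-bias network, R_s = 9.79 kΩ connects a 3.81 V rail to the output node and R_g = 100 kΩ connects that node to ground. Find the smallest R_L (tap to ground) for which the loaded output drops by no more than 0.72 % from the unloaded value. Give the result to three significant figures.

R_L(min) ≈ 1.23 MΩ

Output resistance R_th = R_s‖R_g = (9.79 × 100)/109.8 = 8.917 kΩ.
The fractional drop is R_th/(R_th + R_L); requiring this ≤ 0.00720 gives R_L ≥ R_th(1/0.00720 − 1) = 8.917 × 137.9 = 1.23 MΩ.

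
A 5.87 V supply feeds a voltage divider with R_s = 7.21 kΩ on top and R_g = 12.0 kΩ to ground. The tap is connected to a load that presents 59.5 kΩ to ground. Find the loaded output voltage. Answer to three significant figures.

V_out ≈ 3.41 V

The load sits in parallel with R_g: R_g‖R_L = (12.0 × 59.5) / (12.0 + 59.5) = 9.986 kΩ.
V_out = 5.87 × 9.986 / (7.21 + 9.986) = 5.87 × 9.986/17.20 = 3.41 V.
(Unloaded it would have been 3.67 V.)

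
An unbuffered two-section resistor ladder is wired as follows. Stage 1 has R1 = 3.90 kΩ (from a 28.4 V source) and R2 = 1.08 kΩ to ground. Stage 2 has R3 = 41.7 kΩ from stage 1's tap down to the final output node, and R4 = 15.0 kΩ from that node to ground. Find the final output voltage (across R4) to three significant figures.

V_out ≈ 1.61 V

Stage 2 presents R3+R4 = 56.70 kΩ as a load on stage 1's tap.
Stage 1's lower leg becomes R2‖(R3+R4) = 1.060 kΩ, so V_mid = 28.4 × 1.060/4.960 = 6.069 V.
Stage 2 is itself unloaded: V_out = V_mid × R4/(R3+R4) = 6.069 × 15.0/56.70 = 1.61 V.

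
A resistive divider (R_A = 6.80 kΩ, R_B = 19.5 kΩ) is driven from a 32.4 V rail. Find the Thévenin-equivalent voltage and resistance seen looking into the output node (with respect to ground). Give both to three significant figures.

V_th = 24.0 V, R_th = 5.04 kΩ

V_th is the open-circuit tap voltage: 32.4 × 19.5/(6.80 + 19.5) = 24.0 V.
With the supply zeroed, R_A and R_B appear in parallel from the tap: R_th = R_A‖R_B = (6.80 × 19.5)/26.30 = 5.04 kΩ.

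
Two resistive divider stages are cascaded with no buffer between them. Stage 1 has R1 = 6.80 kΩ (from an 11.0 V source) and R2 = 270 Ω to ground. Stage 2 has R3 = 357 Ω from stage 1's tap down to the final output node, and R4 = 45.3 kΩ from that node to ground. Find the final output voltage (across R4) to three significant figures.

Stage 2 presents R3+R4 = 45660 Ω as a load on stage 1's tap.
Stage 1's lower leg becomes R2‖(R3+R4) = 268.4 Ω, so V_mid = 11.0 × 268.4/7068 = 0.4177 V.
Stage 2 is itself unloaded: V_out = V_mid × R4/(R3+R4) = 0.4177 × 45300/45660 = 0.414 V.

V_out ≈ 0.414 V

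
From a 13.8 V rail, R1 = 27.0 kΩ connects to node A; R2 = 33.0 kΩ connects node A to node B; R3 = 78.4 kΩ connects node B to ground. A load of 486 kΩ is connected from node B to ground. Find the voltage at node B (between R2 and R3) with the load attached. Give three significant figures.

V ≈ 7.31 V

At node B, R3 is in parallel with the load: R3‖R_L = 67.51 kΩ.
Below node A the resistance is R2 + (R3‖R_L) = 100.5 kΩ, so V_A = 13.8 × 100.5/127.5 = 10.88 V.
Then V_B = V_A × (R3‖R_L)/(R2 + R3‖R_L) = 10.88 × 67.51/100.5 = 7.31 V.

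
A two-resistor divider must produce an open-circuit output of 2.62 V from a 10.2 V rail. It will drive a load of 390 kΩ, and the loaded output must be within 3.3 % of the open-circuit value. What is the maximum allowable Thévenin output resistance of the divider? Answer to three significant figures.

Loading drop = R_th/(R_th + R_L) ≤ 0.0330, so R_th ≤ R_L · ε/(1−ε) = 390 kΩ × 0.0330/0.9670 = 13.3 kΩ.
(Any R1, R2 with R2/(R1+R2) = 0.257 and R1‖R2 ≤ 13.3 kΩ will meet the spec.)

R_th ≤ 13.3 kΩ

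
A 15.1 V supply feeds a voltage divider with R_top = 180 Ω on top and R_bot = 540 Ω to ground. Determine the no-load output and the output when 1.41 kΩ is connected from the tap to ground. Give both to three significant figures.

Open-circuit: V = 15.1 × 540/(180 + 540) = 11.3 V.
With the load, R_bot becomes R_bot‖R_L = 390.5 Ω, so V = 15.1 × 390.5/570.5 = 10.3 V.

Unloaded: 11.3 V; loaded: 10.3 V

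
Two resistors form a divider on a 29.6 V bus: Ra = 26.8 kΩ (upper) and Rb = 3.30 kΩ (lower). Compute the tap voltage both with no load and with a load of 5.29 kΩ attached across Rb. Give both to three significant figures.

Unloaded: 3.25 V; loaded: 2.09 V

Open-circuit: V = 29.6 × 3.30/(26.8 + 3.30) = 3.25 V.
With the load, Rb becomes Rb‖R_L = 2.032 kΩ, so V = 29.6 × 2.032/28.83 = 2.09 V.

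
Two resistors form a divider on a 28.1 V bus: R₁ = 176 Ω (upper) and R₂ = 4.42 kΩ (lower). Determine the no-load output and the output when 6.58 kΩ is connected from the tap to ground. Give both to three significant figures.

Unloaded: 27.0 V; loaded: 26.3 V

Open-circuit: V = 28.1 × 4420/(176 + 4420) = 27.0 V.
With the load, R₂ becomes R₂‖R_L = 2644 Ω, so V = 28.1 × 2644/2820 = 26.3 V.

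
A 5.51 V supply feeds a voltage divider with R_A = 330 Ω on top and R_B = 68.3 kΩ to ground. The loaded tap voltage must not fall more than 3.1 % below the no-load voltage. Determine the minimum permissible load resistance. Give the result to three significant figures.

Output resistance R_th = R_A‖R_B = (330 × 68300)/68630 = 328.4 Ω.
The fractional drop is R_th/(R_th + R_L); requiring this ≤ 0.0310 gives R_L ≥ R_th(1/0.0310 − 1) = 328.4 × 31.26 = 10.3 kΩ.

R_L(min) ≈ 10.3 kΩ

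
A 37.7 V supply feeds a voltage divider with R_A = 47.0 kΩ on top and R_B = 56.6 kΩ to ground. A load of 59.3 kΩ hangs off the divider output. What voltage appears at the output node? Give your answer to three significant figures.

The load sits in parallel with R_B: R_B‖R_L = (56.6 × 59.3) / (56.6 + 59.3) = 28.96 kΩ.
V_out = 37.7 × 28.96 / (47.0 + 28.96) = 37.7 × 28.96/75.96 = 14.4 V.

V_out ≈ 14.4 V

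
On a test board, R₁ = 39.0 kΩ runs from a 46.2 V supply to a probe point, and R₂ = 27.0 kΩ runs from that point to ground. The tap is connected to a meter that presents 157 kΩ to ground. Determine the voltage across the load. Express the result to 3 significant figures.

V_out ≈ 17.2 V

The load sits in parallel with R₂: R₂‖R_L = (27.0 × 157) / (27.0 + 157) = 23.04 kΩ.
V_out = 46.2 × 23.04 / (39.0 + 23.04) = 46.2 × 23.04/62.04 = 17.2 V.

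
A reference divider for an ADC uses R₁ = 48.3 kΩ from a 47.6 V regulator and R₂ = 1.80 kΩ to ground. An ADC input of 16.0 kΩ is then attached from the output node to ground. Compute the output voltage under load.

The load sits in parallel with R₂: R₂‖R_L = (1.80 × 16.0) / (1.80 + 16.0) = 1.618 kΩ.
V_out = 47.6 × 1.618 / (48.3 + 1.618) = 47.6 × 1.618/49.92 = 1.54 V.

V_out ≈ 1.54 V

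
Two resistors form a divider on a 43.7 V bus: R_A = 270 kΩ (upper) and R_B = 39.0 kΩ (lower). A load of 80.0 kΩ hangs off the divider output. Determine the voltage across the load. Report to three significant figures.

The load sits in parallel with R_B: R_B‖R_L = (39.0 × 80.0) / (39.0 + 80.0) = 26.22 kΩ.
V_out = 43.7 × 26.22 / (270 + 26.22) = 43.7 × 26.22/296.2 = 3.87 V.

V_out ≈ 3.87 V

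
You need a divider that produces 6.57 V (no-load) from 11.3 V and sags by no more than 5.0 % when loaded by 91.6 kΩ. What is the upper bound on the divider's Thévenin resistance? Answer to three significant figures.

Loading drop = R_th/(R_th + R_L) ≤ 0.0500, so R_th ≤ R_L · ε/(1−ε) = 91.6 kΩ × 0.0500/0.9500 = 4.82 kΩ.
(Any R1, R2 with R2/(R1+R2) = 0.581 and R1‖R2 ≤ 4.82 kΩ will meet the spec.)

R_th ≤ 4.82 kΩ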